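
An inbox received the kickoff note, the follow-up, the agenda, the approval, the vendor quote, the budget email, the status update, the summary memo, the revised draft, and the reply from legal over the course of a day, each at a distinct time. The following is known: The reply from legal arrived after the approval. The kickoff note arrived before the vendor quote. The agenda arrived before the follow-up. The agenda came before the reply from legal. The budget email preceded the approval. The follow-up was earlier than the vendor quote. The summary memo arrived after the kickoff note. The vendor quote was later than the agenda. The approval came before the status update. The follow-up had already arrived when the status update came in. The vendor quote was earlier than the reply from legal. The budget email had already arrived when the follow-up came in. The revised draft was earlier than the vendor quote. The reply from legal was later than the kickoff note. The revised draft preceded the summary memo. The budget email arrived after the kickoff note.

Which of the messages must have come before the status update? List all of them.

Directly stated before the status update: the approval and the follow-up.
The agenda reaches the status update via the agenda → the follow-up → the status update.
The budget email reaches the status update via the budget email → the follow-up → the status update.
The kickoff note reaches the status update via the kickoff note → the budget email → the follow-up → the status update.

the agenda, the approval, the budget email, the follow-up, the kickoff note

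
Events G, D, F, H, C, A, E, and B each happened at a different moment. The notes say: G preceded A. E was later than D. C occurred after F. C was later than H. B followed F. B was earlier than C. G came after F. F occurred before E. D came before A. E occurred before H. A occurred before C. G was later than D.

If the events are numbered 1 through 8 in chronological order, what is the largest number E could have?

E must come before C and H — 2 events forced after it.
Everything else can be placed before E in some valid order, so E can sit as late as position 8 − 2 = 6.

6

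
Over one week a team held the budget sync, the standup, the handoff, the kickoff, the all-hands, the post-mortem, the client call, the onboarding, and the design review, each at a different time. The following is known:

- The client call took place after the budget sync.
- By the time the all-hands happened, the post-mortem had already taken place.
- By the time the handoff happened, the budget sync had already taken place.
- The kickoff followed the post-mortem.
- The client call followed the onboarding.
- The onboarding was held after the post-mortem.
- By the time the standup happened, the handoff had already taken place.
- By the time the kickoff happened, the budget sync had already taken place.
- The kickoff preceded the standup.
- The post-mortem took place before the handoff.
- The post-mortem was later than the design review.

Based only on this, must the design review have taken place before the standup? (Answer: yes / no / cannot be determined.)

Chain the constraints: the design review → the post-mortem → the handoff → the standup. Each link is directly stated, so the design review comes before the standup.

yes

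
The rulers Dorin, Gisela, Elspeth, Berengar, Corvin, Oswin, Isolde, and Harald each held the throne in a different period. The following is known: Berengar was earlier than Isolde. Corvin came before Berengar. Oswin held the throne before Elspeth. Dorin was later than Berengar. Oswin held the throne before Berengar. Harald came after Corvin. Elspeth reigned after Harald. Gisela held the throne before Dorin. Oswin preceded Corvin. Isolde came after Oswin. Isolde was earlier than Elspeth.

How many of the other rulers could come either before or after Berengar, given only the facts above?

Forced before Berengar: Corvin and Oswin; forced after Berengar: Dorin, Elspeth, and Isolde.
That leaves Gisela and Harald with no forced order relative to Berengar — 2.

2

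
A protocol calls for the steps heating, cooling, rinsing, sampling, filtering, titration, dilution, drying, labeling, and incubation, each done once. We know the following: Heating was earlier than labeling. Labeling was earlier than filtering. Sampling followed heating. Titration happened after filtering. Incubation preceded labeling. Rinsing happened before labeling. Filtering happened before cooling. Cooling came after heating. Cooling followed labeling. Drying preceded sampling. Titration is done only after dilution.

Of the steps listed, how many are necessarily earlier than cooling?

5

Directly stated before cooling: filtering, heating, and labeling.
Incubation reaches cooling via incubation → labeling → cooling.
Rinsing reaches cooling via rinsing → labeling → cooling.
No chain forces titration (or any of the others) ahead of cooling.
That's filtering, heating, incubation, labeling, and rinsing — 5 in all.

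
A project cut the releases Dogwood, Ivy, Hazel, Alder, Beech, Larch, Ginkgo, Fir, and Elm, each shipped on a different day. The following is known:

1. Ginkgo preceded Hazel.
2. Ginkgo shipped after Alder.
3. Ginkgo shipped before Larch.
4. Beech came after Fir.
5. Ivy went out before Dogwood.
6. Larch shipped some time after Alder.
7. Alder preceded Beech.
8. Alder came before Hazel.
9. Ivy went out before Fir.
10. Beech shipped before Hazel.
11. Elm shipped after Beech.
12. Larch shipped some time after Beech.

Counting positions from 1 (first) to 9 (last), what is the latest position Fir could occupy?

5

Fir must come before Beech, Elm, Hazel, and Larch — 4 releases forced after it.
Everything else can be placed before Fir in some valid order, so Fir can sit as late as position 9 − 4 = 5.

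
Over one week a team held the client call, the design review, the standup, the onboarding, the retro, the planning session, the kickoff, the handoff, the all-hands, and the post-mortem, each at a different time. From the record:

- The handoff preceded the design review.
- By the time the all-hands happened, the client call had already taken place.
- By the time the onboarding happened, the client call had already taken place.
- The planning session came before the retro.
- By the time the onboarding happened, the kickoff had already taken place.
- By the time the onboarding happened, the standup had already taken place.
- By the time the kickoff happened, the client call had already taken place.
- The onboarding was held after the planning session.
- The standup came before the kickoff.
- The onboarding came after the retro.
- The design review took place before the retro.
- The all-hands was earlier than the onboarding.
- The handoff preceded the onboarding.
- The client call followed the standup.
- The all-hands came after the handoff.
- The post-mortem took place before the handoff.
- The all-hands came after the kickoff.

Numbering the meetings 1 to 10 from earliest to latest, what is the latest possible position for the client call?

The client call must come before the all-hands, the kickoff, and the onboarding — 3 meetings forced after it.
Everything else can be placed before the client call in some valid order, so the client call can sit as late as position 10 − 3 = 7.

7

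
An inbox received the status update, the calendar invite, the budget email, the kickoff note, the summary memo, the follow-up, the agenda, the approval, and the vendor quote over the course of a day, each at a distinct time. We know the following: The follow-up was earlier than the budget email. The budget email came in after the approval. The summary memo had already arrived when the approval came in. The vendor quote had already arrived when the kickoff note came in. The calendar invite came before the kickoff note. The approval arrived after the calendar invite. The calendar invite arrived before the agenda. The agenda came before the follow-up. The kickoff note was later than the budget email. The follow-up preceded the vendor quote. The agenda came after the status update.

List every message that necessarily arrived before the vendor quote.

Directly stated before the vendor quote: the follow-up.
The agenda reaches the vendor quote via the agenda → the follow-up → the vendor quote.
The calendar invite reaches the vendor quote via the calendar invite → the agenda → the follow-up → the vendor quote.
The status update reaches the vendor quote via the status update → the agenda → the follow-up → the vendor quote.
No chain forces the summary memo (or any of the others) ahead of the vendor quote.

the agenda, the calendar invite, the follow-up, the status update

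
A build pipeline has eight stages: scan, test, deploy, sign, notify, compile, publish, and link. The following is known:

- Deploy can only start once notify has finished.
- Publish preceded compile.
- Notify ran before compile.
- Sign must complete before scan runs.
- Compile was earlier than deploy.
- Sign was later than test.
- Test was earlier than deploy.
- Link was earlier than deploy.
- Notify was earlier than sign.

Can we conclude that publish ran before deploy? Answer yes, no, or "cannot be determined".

Chain the constraints: publish → compile → deploy. Each link is directly stated, so publish comes before deploy.

yes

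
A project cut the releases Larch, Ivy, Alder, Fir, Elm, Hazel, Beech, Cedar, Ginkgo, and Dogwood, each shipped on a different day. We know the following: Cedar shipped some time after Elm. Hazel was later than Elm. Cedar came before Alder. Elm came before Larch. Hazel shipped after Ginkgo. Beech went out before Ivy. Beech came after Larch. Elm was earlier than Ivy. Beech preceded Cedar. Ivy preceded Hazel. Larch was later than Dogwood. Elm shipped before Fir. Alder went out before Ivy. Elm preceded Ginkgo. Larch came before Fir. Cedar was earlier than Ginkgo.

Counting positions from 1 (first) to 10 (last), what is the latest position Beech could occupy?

5

Beech must come before Alder, Cedar, Ginkgo, Hazel, and Ivy — 5 releases forced after it.
Everything else can be placed before Beech in some valid order, so Beech can sit as late as position 10 − 5 = 5.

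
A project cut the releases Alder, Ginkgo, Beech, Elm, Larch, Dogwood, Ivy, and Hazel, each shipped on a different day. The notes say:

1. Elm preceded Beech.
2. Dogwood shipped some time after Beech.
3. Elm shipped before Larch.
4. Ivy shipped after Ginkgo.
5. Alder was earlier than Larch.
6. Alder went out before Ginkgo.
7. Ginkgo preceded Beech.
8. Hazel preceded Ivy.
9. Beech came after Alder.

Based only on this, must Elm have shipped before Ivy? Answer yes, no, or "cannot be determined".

No chain of stated constraints runs from Elm to Ivy, and none runs from Ivy to Elm either.
So the relative order of Elm and Ivy is not fixed by the given facts.

cannot be determined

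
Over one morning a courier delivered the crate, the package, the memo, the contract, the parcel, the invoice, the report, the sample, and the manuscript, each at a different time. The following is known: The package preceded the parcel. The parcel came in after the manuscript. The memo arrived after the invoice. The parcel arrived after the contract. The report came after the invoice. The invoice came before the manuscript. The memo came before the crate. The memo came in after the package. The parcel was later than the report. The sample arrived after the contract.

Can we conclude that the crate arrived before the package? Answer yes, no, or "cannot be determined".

no

Tracing the constraints gives the package → the memo → the crate, so the package must come before the crate.
That means the crate cannot be before the package.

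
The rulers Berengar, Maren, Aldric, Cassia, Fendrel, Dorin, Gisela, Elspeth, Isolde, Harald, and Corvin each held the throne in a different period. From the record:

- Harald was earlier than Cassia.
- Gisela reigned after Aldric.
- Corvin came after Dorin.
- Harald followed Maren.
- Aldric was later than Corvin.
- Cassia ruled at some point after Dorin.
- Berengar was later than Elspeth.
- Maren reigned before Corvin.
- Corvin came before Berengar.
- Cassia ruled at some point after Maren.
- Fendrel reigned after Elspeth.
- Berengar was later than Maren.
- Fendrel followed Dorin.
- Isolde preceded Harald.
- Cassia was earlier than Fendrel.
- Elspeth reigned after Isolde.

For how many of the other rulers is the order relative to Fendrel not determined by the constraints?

4

Forced before Fendrel: Cassia, Dorin, Elspeth, Harald, Isolde, and Maren.
That leaves Aldric, Berengar, Corvin, and Gisela with no forced order relative to Fendrel — 4.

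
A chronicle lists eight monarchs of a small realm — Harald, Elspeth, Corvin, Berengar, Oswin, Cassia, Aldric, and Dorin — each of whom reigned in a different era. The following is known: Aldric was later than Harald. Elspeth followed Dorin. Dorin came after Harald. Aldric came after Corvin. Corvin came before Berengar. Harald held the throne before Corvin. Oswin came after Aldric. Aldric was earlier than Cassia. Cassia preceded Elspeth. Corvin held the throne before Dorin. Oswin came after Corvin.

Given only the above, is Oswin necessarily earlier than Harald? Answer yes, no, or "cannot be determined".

Tracing the constraints gives Harald → Aldric → Oswin, so Harald must come before Oswin.
That means Oswin cannot be before Harald.

no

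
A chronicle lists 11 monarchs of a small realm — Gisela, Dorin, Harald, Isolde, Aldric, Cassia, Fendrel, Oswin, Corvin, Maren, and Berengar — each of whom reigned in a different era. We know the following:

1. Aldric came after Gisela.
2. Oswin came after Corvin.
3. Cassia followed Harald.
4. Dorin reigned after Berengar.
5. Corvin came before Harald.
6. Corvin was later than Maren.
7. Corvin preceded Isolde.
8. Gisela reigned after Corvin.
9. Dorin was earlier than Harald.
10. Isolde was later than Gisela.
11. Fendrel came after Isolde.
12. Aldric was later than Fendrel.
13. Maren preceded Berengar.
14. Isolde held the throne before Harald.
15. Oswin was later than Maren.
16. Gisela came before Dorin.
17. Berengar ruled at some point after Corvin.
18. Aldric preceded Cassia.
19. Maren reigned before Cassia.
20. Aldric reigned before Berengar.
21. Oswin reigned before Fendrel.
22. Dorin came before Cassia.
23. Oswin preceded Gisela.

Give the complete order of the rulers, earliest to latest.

Maren, Corvin, Oswin, Gisela, Isolde, Fendrel, Aldric, Berengar, Dorin, Harald, Cassia

The constraints fix every adjacent pair, so only one ordering works:
Maren → Corvin → Oswin → Gisela → Isolde → Fendrel → Aldric → Berengar → Dorin → Harald → Cassia.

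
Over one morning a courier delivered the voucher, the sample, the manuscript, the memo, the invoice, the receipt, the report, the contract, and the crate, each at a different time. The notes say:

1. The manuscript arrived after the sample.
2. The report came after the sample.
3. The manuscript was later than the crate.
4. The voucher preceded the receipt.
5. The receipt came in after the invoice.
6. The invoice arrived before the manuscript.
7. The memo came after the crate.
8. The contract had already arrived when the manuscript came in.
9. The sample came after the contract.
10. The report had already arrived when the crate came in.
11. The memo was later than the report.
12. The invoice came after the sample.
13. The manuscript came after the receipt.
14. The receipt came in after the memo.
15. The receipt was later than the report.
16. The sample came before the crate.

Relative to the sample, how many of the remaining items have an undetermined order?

Forced before the sample: the contract; forced after the sample: the crate, the invoice, the manuscript, the memo, the receipt, and the report.
That leaves the voucher with no forced order relative to the sample — 1.

1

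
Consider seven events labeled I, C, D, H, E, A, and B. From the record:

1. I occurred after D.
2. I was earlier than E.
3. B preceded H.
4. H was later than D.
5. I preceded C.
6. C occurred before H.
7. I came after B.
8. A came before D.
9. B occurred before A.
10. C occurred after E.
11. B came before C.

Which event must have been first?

B

B has a chain of constraints placing it before every other event, so B must be first.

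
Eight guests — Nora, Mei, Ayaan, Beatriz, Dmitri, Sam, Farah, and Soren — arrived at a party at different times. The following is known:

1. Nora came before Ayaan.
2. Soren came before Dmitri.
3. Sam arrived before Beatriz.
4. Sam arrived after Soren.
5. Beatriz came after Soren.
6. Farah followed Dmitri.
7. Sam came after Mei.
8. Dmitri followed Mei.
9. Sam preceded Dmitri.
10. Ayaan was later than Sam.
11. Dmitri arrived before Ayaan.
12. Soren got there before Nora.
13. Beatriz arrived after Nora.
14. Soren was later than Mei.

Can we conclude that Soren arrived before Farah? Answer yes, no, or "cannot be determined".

yes

Chain the constraints: Soren → Dmitri → Farah. Each link is directly stated, so Soren comes before Farah.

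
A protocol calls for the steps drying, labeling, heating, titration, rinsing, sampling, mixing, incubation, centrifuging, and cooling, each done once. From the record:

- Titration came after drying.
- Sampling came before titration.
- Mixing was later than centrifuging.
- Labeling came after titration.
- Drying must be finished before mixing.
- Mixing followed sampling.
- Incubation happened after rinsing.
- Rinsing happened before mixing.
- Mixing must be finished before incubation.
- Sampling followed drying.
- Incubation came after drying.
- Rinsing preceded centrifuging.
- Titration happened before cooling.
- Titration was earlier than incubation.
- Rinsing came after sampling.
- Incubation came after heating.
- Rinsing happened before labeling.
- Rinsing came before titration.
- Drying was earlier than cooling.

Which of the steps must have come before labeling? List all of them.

drying, rinsing, sampling, titration

Directly stated before labeling: rinsing and titration.
Drying reaches labeling via drying → titration → labeling.
Sampling reaches labeling via sampling → rinsing → labeling.
No chain forces cooling (or any of the others) ahead of labeling.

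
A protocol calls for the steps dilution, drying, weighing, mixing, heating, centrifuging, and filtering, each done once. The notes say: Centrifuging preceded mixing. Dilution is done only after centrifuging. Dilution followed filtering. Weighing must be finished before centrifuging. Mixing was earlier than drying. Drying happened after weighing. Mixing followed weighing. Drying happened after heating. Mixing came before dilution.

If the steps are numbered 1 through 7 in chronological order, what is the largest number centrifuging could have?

4

Centrifuging must come before dilution, drying, and mixing — 3 steps forced after it.
Everything else can be placed before centrifuging in some valid order, so centrifuging can sit as late as position 7 − 3 = 4.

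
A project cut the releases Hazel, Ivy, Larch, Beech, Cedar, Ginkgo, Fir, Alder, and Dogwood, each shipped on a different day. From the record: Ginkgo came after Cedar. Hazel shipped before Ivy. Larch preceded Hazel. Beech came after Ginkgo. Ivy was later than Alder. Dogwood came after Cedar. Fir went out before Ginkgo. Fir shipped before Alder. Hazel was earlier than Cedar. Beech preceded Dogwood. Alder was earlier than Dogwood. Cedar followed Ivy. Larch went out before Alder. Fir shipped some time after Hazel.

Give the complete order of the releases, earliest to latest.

Larch, Hazel, Fir, Alder, Ivy, Cedar, Ginkgo, Beech, Dogwood

The constraints fix every adjacent pair, so only one ordering works:
Larch → Hazel → Fir → Alder → Ivy → Cedar → Ginkgo → Beech → Dogwood.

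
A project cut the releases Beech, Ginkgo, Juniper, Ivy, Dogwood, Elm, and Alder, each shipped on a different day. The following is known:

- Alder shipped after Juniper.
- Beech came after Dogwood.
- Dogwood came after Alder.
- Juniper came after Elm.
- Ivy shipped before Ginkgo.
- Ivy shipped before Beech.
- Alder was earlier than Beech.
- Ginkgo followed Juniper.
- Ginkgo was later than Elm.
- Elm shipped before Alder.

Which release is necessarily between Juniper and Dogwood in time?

Tracing the constraints gives Juniper → Alder → Dogwood, so Alder sits after Juniper and before Dogwood.
No other release is forced both after Juniper and before Dogwood.

Alder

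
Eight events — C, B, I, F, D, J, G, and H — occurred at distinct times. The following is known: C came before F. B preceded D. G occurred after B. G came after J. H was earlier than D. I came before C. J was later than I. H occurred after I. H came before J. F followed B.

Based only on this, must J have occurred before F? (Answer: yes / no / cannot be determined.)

cannot be determined

No chain of stated constraints runs from J to F, and none runs from F to J either.
So the relative order of J and F is not fixed by the given facts.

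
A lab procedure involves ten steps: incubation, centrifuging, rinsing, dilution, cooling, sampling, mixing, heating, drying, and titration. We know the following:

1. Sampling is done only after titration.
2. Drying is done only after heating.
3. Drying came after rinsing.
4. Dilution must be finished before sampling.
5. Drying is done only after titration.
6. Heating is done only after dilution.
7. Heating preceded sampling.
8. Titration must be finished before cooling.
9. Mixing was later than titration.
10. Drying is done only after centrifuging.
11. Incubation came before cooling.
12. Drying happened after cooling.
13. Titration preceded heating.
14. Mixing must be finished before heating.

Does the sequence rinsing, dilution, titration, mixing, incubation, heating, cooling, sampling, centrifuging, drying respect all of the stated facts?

Check each stated constraint against the proposed order — e.g. titration is ahead of drying; rinsing is ahead of drying. Every pair is in the required order; nothing is violated.

yes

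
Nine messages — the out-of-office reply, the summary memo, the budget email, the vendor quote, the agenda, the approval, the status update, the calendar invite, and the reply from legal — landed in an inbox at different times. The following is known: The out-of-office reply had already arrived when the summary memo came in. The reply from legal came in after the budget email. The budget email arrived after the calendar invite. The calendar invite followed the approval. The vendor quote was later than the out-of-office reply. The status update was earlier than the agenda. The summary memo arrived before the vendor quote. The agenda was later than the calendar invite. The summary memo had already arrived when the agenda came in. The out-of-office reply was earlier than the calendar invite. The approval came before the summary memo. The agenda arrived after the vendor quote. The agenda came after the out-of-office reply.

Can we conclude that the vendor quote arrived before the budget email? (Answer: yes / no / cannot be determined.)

No chain of stated constraints runs from the vendor quote to the budget email, and none runs from the budget email to the vendor quote either.
So the relative order of the vendor quote and the budget email is not fixed by the given facts.

cannot be determined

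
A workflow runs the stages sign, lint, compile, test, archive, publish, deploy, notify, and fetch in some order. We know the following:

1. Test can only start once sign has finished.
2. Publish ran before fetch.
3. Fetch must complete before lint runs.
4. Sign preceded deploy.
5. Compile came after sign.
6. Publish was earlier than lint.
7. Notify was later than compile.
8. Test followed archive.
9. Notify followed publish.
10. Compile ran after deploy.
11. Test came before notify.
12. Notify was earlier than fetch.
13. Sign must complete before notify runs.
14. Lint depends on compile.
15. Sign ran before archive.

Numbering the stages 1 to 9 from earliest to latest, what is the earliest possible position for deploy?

Sign must come before deploy — 1 forced predecessor.
Nothing else is forced ahead of deploy, so its earliest slot is position 1 + 1 = 2.

2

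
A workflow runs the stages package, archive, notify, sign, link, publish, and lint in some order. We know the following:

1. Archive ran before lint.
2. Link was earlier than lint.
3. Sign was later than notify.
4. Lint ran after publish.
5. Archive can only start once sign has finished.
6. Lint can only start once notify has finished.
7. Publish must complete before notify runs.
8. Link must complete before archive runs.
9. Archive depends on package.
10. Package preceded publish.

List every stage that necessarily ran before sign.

notify, package, publish

Directly stated before sign: notify.
Package reaches sign via package → publish → notify → sign.
Publish reaches sign via publish → notify → sign.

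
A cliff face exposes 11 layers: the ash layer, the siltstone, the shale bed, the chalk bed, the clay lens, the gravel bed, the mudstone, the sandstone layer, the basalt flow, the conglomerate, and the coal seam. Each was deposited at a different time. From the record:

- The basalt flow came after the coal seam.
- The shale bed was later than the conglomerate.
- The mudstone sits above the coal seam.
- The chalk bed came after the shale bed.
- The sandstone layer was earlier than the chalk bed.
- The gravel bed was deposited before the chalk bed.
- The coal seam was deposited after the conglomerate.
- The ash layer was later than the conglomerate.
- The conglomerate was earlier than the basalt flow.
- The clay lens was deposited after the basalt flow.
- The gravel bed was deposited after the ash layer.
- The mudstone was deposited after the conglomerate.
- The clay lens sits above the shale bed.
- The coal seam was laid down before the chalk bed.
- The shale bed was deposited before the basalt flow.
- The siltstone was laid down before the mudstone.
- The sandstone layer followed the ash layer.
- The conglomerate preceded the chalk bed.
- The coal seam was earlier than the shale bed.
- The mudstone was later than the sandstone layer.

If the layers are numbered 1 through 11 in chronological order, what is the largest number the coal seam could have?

The coal seam must come before the basalt flow, the chalk bed, the clay lens, the mudstone, and the shale bed — 5 layers forced after it.
Everything else can be placed before the coal seam in some valid order, so the coal seam can sit as late as position 11 − 5 = 6.

6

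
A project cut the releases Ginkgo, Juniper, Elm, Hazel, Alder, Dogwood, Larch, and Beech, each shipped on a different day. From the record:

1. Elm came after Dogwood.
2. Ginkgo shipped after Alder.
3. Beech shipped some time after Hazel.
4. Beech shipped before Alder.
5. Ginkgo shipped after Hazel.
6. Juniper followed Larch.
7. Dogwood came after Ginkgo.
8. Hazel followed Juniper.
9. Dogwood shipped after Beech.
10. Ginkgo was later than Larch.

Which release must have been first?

Larch

Larch has a chain of constraints placing it before every other release, so Larch must be first.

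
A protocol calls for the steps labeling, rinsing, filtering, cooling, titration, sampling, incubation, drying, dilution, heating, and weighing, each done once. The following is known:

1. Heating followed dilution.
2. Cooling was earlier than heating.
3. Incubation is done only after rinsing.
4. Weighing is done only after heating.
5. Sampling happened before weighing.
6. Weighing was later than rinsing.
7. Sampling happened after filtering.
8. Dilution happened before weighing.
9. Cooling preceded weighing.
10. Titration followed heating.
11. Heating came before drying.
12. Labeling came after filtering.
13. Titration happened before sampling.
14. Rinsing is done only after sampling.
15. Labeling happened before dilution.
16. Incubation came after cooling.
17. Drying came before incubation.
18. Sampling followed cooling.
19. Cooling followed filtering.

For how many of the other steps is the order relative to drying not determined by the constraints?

4

Forced before drying: cooling, dilution, filtering, heating, and labeling; forced after drying: incubation.
That leaves rinsing, sampling, titration, and weighing with no forced order relative to drying — 4.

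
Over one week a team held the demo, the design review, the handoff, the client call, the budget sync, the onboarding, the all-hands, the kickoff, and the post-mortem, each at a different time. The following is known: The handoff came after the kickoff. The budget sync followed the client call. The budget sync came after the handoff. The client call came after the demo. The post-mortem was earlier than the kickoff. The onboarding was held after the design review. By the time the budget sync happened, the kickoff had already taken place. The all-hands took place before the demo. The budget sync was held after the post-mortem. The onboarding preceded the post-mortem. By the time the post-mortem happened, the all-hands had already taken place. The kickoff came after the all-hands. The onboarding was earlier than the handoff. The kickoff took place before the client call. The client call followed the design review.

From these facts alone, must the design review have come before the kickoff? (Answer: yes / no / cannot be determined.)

yes

Chain the constraints: the design review → the onboarding → the post-mortem → the kickoff. Each link is directly stated, so the design review comes before the kickoff.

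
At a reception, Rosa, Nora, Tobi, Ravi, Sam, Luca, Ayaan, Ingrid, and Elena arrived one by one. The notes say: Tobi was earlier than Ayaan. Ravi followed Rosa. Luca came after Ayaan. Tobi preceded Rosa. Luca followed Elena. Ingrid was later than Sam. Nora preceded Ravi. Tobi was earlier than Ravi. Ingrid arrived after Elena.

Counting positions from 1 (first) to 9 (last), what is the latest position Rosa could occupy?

8

Rosa must come before Ravi — 1 guest forced after them.
Everything else can be placed before Rosa in some valid order, so Rosa can sit as late as position 9 − 1 = 8.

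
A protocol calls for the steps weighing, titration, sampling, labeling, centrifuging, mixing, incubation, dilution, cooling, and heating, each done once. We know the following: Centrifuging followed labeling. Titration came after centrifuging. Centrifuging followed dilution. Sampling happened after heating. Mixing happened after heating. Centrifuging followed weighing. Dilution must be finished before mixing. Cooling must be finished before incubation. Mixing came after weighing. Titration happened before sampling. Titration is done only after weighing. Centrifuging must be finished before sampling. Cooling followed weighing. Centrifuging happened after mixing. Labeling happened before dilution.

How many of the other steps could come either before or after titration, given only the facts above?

Forced before titration: centrifuging, dilution, heating, labeling, mixing, and weighing; forced after titration: sampling.
That leaves cooling and incubation with no forced order relative to titration — 2.

2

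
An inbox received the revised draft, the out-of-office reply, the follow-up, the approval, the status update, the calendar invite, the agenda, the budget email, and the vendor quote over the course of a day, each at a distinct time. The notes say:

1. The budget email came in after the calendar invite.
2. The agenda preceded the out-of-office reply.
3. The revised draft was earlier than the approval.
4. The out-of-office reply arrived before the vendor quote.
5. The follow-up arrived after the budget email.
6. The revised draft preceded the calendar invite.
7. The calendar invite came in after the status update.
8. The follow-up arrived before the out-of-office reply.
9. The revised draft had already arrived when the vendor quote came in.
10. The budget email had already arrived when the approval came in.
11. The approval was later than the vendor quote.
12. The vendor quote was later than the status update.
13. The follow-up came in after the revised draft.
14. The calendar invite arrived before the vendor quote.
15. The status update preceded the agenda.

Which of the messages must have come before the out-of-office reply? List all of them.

Directly stated before the out-of-office reply: the agenda and the follow-up.
The budget email reaches the out-of-office reply via the budget email → the follow-up → the out-of-office reply.
The calendar invite reaches the out-of-office reply via the calendar invite → the budget email → the follow-up → the out-of-office reply.
The revised draft reaches the out-of-office reply via the revised draft → the follow-up → the out-of-office reply.
Likewise the status update reaches the out-of-office reply by chaining the stated constraints.
No chain forces the vendor quote (or any of the others) ahead of the out-of-office reply.

the agenda, the budget email, the calendar invite, the follow-up, the revised draft, the status update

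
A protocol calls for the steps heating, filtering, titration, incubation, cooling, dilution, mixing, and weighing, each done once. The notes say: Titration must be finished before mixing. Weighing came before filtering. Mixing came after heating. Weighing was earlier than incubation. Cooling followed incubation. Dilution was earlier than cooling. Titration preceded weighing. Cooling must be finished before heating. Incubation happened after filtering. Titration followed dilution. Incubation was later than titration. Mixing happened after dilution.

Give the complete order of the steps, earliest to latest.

dilution, titration, weighing, filtering, incubation, cooling, heating, mixing

The constraints fix every adjacent pair, so only one ordering works:
dilution → titration → weighing → filtering → incubation → cooling → heating → mixing.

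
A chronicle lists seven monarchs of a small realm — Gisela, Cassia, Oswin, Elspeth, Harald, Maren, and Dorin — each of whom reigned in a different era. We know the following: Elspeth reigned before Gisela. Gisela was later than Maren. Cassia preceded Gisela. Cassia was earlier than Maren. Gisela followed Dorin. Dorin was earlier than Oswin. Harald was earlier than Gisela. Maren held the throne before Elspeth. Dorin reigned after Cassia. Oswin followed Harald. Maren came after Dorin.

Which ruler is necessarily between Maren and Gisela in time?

Elspeth

Tracing the constraints gives Maren → Elspeth → Gisela, so Elspeth sits after Maren and before Gisela.
No other ruler is forced both after Maren and before Gisela.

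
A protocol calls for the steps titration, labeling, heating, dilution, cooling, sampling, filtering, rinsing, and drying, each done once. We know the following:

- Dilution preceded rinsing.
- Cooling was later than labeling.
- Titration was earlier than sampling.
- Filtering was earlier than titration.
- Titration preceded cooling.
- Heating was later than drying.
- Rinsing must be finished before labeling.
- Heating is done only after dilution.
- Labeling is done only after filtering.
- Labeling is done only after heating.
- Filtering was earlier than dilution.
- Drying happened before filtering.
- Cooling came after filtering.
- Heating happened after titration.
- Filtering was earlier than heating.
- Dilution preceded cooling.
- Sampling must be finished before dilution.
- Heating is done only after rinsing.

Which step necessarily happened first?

drying

Drying has a chain of constraints placing it before every other step, so drying must be first.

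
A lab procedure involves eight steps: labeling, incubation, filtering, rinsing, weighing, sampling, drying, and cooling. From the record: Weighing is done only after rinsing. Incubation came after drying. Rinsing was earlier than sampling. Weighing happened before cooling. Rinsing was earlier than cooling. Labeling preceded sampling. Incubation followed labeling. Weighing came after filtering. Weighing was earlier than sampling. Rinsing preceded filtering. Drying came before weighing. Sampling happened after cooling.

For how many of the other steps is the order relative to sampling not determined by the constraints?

Forced before sampling: cooling, drying, filtering, labeling, rinsing, and weighing.
That leaves incubation with no forced order relative to sampling — 1.

1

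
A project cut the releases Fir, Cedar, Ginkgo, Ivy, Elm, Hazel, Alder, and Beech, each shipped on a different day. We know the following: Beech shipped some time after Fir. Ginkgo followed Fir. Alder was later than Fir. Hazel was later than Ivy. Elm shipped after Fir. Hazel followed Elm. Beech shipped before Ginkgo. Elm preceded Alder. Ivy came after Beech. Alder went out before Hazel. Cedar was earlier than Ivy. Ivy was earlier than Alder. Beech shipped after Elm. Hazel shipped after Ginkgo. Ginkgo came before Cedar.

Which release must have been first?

Fir

Fir has a chain of constraints placing it before every other release, so Fir must be first.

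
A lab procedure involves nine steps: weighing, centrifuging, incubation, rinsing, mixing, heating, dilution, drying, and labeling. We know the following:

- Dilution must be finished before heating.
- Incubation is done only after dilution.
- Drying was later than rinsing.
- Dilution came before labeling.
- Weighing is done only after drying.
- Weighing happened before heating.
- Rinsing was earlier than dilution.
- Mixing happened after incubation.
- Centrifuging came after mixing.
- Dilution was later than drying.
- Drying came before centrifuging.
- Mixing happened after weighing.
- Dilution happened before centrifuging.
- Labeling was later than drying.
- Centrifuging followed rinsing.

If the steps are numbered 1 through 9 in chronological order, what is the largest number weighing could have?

Weighing must come before centrifuging, heating, and mixing — 3 steps forced after it.
Everything else can be placed before weighing in some valid order, so weighing can sit as late as position 9 − 3 = 6.

6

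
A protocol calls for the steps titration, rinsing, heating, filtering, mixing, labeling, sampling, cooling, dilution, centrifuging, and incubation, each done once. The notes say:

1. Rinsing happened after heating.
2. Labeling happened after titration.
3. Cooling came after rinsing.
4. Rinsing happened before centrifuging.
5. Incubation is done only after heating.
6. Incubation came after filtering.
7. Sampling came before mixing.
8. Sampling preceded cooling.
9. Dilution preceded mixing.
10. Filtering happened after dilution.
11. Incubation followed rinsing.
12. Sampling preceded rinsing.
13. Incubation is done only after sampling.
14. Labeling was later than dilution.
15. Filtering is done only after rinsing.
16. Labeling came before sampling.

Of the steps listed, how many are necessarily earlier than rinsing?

Directly stated before rinsing: heating and sampling.
Dilution reaches rinsing via dilution → labeling → sampling → rinsing.
Labeling reaches rinsing via labeling → sampling → rinsing.
Titration reaches rinsing via titration → labeling → sampling → rinsing.
No chain forces cooling (or any of the others) ahead of rinsing.
That's dilution, heating, labeling, sampling, and titration — 5 in all.

5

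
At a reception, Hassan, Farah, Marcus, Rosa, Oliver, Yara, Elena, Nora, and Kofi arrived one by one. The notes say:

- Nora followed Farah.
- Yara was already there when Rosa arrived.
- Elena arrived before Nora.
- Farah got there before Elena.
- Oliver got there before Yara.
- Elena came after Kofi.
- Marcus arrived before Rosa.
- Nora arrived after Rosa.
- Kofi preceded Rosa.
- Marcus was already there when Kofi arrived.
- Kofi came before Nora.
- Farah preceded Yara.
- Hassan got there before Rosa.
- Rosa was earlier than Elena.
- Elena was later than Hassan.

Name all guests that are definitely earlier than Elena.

Directly stated before Elena: Farah, Hassan, Kofi, and Rosa.
Marcus reaches Elena via Marcus → Rosa → Elena.
Oliver reaches Elena via Oliver → Yara → Rosa → Elena.
Yara reaches Elena via Yara → Rosa → Elena.
No chain forces Nora ahead of Elena.

Farah, Hassan, Kofi, Marcus, Oliver, Rosa, Yara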